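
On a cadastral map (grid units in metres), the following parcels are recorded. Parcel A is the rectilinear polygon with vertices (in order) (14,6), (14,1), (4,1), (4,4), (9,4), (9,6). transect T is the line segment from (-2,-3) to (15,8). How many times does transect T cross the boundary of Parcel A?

4

The segment meets the boundary at (11.909,6), (9,4.118), (8.818,4), (4.182,1).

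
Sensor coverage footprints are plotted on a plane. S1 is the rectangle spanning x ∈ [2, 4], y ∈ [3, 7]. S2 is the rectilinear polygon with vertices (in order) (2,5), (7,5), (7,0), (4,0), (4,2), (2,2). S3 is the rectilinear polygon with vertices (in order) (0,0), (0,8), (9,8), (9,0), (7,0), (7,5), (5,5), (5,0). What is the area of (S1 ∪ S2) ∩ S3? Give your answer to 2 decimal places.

15.00

|S1 ∪ S2| = 25.
|(S1 ∪ S2) ∩ S3| = 15.00.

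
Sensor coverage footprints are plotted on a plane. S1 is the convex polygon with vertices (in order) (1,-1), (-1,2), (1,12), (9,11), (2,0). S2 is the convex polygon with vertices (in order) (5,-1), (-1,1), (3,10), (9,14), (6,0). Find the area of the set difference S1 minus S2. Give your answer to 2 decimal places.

19.49

|S1| = 67, |S1∩S2| = 47.5058.
|S1 ∖ S2| = |S1| − |S1∩S2| = 67 − 47.5058 = 19.49.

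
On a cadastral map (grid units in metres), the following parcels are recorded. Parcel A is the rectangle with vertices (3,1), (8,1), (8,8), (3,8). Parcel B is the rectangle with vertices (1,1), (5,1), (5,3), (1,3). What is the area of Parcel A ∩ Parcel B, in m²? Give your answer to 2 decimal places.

4.00

|Parcel A∩Parcel B|: x∈[3,5], y∈[1,3] → 2·2 = 4.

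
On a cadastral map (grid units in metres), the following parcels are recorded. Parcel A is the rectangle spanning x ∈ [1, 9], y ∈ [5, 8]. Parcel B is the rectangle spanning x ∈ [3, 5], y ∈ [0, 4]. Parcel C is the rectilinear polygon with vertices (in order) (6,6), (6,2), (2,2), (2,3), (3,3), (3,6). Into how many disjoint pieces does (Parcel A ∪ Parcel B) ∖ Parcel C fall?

2

(Parcel A ∪ Parcel B) ∖ Parcel C splits into 2 disjoint pieces (area 21, area 4).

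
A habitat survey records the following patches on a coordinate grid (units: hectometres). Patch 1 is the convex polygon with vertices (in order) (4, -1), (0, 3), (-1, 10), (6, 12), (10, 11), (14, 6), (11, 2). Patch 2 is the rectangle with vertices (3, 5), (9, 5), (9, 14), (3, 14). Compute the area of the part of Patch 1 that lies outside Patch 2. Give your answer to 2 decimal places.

|Patch 1| = 131, |Patch 1∩Patch 2| = 39.5893.
|Patch 1 ∖ Patch 2| = |Patch 1| − |Patch 1∩Patch 2| = 131 − 39.5893 = 91.41.

91.41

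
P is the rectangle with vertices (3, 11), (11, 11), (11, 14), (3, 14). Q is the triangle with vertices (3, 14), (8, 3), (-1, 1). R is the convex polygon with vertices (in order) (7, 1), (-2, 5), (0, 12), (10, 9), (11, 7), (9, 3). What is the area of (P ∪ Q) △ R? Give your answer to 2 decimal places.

|P ∪ Q| = 76.4545.
|(P ∪ Q) ∩ R| = 43.3318.
|(P ∪ Q) △ R| = 76.4545 + 89 − 86.6636 = 78.79.

78.79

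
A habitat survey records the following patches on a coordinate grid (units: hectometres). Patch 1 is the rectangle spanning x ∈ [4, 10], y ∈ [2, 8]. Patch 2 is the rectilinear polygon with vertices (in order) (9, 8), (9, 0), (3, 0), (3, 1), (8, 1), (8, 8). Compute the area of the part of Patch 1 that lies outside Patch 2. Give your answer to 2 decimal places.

|Patch 1| = 36, |Patch 1∩Patch 2| = 6.
|Patch 1 ∖ Patch 2| = |Patch 1| − |Patch 1∩Patch 2| = 36 − 6 = 30.00.

30.00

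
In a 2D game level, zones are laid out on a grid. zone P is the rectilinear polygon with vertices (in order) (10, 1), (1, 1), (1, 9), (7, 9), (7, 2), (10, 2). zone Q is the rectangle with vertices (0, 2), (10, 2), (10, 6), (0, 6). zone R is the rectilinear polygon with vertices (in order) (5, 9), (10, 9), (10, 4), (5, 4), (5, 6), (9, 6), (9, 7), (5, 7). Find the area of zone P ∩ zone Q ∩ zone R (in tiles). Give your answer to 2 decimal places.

4.00

The intersection is the polygon with vertices (7,6), (7,4), (5,4), (5,6).
By the shoelace formula its area is 4.00.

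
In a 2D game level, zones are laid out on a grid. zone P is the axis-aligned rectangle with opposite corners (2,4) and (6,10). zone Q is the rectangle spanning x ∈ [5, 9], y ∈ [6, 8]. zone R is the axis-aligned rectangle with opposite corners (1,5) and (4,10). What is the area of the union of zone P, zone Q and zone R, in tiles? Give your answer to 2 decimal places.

By inclusion–exclusion:
Individual areas: |zone P| = 24, |zone Q| = 8, |zone R| = 15.
|zone P∩zone Q|: x∈[5,6], y∈[6,8] → 1·2 = 2.
|zone P∩zone R|: x∈[2,4], y∈[5,10] → 2·5 = 10.
|zone Q∩zone R| = 0 (no overlap).
|zone P∩zone Q∩zone R| = 0.
|zone P ∪ zone Q ∪ zone R| = 47 − 12 + 0 = 35.00.

35.00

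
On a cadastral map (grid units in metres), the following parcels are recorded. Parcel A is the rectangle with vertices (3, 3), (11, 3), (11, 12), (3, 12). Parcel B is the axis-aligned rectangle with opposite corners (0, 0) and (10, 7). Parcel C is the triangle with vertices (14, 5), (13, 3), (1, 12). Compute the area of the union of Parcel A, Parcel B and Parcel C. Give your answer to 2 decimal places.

By inclusion–exclusion:
Individual areas: |Parcel A| = 72, |Parcel B| = 70, |Parcel C| = 16.5.
|Parcel A∩Parcel B|: x∈[3,10], y∈[3,7] → 7·4 = 28.
|Parcel A∩Parcel C| = 10.1538.
|Parcel B∩Parcel C| = 2.0417.
|Parcel A∩Parcel B∩Parcel C| = 2.0417.
|Parcel A ∪ Parcel B ∪ Parcel C| = 158.5 − 40.1955 + 2.0417 = 120.35.

120.35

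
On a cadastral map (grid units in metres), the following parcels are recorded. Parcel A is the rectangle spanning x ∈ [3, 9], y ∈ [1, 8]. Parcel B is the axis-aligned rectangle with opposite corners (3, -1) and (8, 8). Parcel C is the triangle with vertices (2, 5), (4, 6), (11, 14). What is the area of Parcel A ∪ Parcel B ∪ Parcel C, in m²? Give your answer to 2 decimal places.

By inclusion–exclusion:
Individual areas: |Parcel A| = 42, |Parcel B| = 45, |Parcel C| = 4.5.
|Parcel A∩Parcel B|: x∈[3,8], y∈[1,8] → 5·7 = 35.
|Parcel A∩Parcel C| = 2.
|Parcel B∩Parcel C| = 2.
|Parcel A∩Parcel B∩Parcel C| = 2.
|Parcel A ∪ Parcel B ∪ Parcel C| = 91.5 − 39 + 2 = 54.50.

54.50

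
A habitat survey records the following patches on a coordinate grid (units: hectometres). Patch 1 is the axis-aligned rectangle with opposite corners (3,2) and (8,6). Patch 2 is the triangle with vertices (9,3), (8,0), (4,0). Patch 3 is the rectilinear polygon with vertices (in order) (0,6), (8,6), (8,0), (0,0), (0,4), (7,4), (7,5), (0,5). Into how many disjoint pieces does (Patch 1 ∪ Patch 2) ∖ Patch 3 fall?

(Patch 1 ∪ Patch 2) ∖ Patch 3 splits into 2 disjoint pieces (area 4, area 1.2).

2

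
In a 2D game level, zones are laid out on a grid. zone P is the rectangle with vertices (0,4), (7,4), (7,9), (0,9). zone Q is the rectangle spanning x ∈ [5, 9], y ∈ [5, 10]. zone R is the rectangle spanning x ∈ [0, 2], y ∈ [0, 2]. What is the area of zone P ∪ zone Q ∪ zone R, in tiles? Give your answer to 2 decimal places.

51.00

By inclusion–exclusion:
Individual areas: |zone P| = 35, |zone Q| = 20, |zone R| = 4.
|zone P∩zone Q|: x∈[5,7], y∈[5,9] → 2·4 = 8.
|zone P∩zone R| = 0 (no overlap).
|zone Q∩zone R| = 0 (no overlap).
|zone P∩zone Q∩zone R| = 0.
|zone P ∪ zone Q ∪ zone R| = 59 − 8 + 0 = 51.00.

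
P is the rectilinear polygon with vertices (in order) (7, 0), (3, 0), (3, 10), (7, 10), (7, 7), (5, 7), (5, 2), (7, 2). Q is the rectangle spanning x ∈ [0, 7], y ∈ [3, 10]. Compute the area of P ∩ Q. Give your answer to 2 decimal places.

The intersection is the polygon with vertices (3,10), (7,10), (7,7), (5,7), (5,3), (3,3).
By the shoelace formula its area is 20.00.

20.00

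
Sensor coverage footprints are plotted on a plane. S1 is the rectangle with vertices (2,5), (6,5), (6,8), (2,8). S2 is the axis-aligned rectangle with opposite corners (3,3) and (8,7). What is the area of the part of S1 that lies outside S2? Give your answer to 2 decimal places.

6.00

|S1∩S2|: x∈[3,6], y∈[5,7] → 3·2 = 6.
|S1| = 12.
|S1 ∖ S2| = |S1| − |S1∩S2| = 12 − 6 = 6.00.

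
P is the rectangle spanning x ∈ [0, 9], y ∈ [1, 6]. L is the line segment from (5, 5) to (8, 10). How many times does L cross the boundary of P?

The segment meets the boundary at (5.6,6).

1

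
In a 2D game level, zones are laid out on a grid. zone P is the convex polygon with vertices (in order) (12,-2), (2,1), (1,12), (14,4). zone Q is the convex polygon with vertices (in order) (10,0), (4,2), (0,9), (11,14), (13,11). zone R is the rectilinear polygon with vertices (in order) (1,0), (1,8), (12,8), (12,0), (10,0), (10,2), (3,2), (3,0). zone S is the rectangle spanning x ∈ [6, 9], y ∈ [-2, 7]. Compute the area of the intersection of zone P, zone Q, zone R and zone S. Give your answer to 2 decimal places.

15.00

The intersection is the polygon with vertices (6,2), (6,7), (9,7), (9,2).
By the shoelace formula its area is 15.00.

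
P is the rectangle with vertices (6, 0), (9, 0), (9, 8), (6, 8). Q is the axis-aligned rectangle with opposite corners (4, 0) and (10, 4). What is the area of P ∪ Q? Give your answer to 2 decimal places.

By inclusion–exclusion:
Individual areas: |P| = 24, |Q| = 24.
|P∩Q|: x∈[6,9], y∈[0,4] → 3·4 = 12.
|P ∪ Q| = 48 − 12 = 36.00.

36.00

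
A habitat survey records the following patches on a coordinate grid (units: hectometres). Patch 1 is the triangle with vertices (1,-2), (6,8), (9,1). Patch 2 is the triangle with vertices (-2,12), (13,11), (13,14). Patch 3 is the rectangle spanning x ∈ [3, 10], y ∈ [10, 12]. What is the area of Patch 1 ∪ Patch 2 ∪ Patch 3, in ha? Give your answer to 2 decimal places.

By inclusion–exclusion:
Individual areas: |Patch 1| = 32.5, |Patch 2| = 22.5, |Patch 3| = 14.
|Patch 1∩Patch 2| = 0.
|Patch 1∩Patch 3| = 0.
|Patch 2∩Patch 3| = 3.9667.
|Patch 1∩Patch 2∩Patch 3| = 0.
|Patch 1 ∪ Patch 2 ∪ Patch 3| = 69 − 3.9667 + 0 = 65.03.

65.03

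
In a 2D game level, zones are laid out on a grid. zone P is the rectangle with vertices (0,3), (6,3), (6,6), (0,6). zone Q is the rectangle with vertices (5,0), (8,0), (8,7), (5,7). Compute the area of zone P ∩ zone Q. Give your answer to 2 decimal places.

|zone P∩zone Q|: x∈[5,6], y∈[3,6] → 1·3 = 3.

3.00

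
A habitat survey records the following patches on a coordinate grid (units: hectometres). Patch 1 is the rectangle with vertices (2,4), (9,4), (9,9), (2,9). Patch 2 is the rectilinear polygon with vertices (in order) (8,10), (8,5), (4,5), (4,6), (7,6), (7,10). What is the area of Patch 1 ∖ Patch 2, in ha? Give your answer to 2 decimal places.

28.00

|Patch 1| = 35, |Patch 1∩Patch 2| = 7.
|Patch 1 ∖ Patch 2| = |Patch 1| − |Patch 1∩Patch 2| = 35 − 7 = 28.00.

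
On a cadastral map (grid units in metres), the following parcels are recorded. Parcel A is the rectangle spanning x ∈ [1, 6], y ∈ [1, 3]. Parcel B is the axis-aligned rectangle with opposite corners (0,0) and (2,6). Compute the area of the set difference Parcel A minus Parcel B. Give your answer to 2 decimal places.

|Parcel A∩Parcel B|: x∈[1,2], y∈[1,3] → 1·2 = 2.
|Parcel A| = 10.
|Parcel A ∖ Parcel B| = |Parcel A| − |Parcel A∩Parcel B| = 10 − 2 = 8.00.

8.00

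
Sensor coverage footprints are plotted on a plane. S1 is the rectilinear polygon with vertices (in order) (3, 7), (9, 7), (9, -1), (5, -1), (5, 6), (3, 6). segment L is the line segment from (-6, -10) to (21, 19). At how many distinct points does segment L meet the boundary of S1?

2

The segment meets the boundary at (9,6.111), (5,1.815).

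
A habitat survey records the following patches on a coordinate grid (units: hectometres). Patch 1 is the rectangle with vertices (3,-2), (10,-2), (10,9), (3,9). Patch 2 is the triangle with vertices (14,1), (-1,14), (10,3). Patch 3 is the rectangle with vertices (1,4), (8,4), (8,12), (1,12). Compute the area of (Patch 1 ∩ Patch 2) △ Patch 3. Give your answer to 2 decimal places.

55.19

|Patch 1 ∩ Patch 2| = 6.1436.
|(Patch 1 ∩ Patch 2) ∩ Patch 3| = 3.4769.
|(Patch 1 ∩ Patch 2) △ Patch 3| = 6.1436 + 56 − 6.9538 = 55.19.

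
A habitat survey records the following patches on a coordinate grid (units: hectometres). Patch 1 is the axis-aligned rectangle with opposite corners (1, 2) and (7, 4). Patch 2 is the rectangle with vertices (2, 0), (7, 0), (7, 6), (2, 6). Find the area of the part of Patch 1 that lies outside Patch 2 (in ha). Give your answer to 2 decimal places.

|Patch 1∩Patch 2|: x∈[2,7], y∈[2,4] → 5·2 = 10.
|Patch 1| = 12.
|Patch 1 ∖ Patch 2| = |Patch 1| − |Patch 1∩Patch 2| = 12 − 10 = 2.00.

2.00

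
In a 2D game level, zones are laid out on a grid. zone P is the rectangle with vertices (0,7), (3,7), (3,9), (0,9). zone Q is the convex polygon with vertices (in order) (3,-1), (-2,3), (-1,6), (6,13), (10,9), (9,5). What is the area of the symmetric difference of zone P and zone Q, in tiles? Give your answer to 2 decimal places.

89.00

|zone P| = 6, |zone Q| = 91, |zone P∩zone Q| = 4.
|zone P △ zone Q| = |zone P| + |zone Q| − 2·|zone P∩zone Q| = 6 + 91 − 8 = 89.00.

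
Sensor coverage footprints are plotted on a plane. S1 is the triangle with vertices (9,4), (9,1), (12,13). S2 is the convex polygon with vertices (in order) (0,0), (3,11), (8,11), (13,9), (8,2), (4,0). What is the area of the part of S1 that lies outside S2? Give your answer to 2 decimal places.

|S1| = 4.5, |S1∩S2| = 2.9592.
|S1 ∖ S2| = |S1| − |S1∩S2| = 4.5 − 2.9592 = 1.54.

1.54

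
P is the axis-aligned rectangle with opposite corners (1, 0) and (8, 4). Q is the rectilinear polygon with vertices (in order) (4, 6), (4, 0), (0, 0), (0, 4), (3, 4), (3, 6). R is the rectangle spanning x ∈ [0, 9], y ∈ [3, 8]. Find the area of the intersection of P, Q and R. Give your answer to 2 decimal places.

3.00

The intersection is the polygon with vertices (4,3), (1,3), (1,4), (3,4), (4,4).
By the shoelace formula its area is 3.00.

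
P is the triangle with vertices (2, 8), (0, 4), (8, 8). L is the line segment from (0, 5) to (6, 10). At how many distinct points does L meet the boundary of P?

2

The segment meets the boundary at (3.6,8), (0.857,5.714).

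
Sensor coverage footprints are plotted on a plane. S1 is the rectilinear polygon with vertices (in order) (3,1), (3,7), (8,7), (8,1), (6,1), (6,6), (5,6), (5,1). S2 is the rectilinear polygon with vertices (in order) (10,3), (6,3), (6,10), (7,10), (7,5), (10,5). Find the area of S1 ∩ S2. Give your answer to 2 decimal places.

The intersection is the polygon with vertices (7,7), (7,5), (8,5), (8,3), (6,3), (6,6), (6,7).
By the shoelace formula its area is 6.00.

6.00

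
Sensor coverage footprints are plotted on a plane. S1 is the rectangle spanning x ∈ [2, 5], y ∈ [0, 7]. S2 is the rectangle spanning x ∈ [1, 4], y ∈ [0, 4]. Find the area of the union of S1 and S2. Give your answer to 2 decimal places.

By inclusion–exclusion:
Individual areas: |S1| = 21, |S2| = 12.
|S1∩S2|: x∈[2,4], y∈[0,4] → 2·4 = 8.
|S1 ∪ S2| = 33 − 8 = 25.00.

25.00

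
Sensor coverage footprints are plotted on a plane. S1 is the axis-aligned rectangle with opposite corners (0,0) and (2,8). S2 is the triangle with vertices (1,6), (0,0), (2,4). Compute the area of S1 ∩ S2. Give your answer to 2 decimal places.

4.00

The intersection is the polygon with vertices (1,6), (2,4), (0,0).
By the shoelace formula its area is 4.00.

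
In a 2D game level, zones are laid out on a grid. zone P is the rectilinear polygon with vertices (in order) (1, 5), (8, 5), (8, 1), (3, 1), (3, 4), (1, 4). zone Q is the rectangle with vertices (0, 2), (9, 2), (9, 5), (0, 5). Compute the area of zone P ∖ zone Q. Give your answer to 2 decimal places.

|zone P| = 22, |zone P∩zone Q| = 17.
|zone P ∖ zone Q| = |zone P| − |zone P∩zone Q| = 22 − 17 = 5.00.

5.00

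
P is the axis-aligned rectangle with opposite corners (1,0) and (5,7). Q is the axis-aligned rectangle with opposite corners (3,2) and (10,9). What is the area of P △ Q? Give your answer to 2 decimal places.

57.00

|P∩Q|: x∈[3,5], y∈[2,7] → 2·5 = 10.
|P △ Q| = |P| + |Q| − 2·|P∩Q| = 28 + 49 − 20 = 57.00.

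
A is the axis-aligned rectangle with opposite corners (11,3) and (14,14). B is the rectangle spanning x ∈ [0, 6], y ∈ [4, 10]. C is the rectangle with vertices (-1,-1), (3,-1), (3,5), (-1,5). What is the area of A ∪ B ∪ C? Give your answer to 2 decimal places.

90.00

By inclusion–exclusion:
Individual areas: |A| = 33, |B| = 36, |C| = 24.
|A∩B| = 0 (no overlap).
|A∩C| = 0 (no overlap).
|B∩C|: x∈[0,3], y∈[4,5] → 3·1 = 3.
|A∩B∩C| = 0.
|A ∪ B ∪ C| = 93 − 3 + 0 = 90.00.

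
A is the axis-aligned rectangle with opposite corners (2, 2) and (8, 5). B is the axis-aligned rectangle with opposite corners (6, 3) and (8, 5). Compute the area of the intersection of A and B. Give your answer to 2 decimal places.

|A∩B|: x∈[6,8], y∈[3,5] → 2·2 = 4.

4.00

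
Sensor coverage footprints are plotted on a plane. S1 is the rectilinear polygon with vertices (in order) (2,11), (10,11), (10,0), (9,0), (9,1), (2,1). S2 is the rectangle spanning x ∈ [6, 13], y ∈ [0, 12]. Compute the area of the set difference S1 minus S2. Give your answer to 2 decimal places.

|S1| = 81, |S1∩S2| = 41.
|S1 ∖ S2| = |S1| − |S1∩S2| = 81 − 41 = 40.00.

40.00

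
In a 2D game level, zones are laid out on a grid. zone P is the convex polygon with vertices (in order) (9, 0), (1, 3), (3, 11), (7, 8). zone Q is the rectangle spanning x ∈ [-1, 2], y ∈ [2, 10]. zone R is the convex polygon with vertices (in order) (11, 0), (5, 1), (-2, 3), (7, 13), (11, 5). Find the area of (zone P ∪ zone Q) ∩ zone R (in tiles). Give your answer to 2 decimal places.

|zone P ∪ zone Q| = 69.8125.
|(zone P ∪ zone Q) ∩ zone R| = 53.36.

53.36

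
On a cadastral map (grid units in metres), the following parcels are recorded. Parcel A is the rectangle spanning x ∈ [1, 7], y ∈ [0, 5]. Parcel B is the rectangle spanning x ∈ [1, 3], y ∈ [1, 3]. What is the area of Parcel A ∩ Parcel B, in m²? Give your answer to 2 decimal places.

4.00

|Parcel A∩Parcel B|: x∈[1,3], y∈[1,3] → 2·2 = 4.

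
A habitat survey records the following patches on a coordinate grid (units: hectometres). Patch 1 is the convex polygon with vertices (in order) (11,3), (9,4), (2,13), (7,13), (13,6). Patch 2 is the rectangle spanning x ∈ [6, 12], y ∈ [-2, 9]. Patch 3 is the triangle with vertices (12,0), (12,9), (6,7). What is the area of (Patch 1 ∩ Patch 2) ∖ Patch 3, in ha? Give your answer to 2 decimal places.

|Patch 1 ∩ Patch 2| = 24.0238.
|(Patch 1 ∩ Patch 2) ∩ Patch 3| = 18.5708.
|(Patch 1 ∩ Patch 2) ∖ Patch 3| = 24.0238 − 18.5708 = 5.45.

5.45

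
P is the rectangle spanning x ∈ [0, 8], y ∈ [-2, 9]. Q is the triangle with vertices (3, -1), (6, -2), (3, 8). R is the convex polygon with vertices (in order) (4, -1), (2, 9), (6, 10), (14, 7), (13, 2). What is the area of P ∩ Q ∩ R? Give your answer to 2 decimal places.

The intersection is the polygon with vertices (3,8), (5.545,-0.485), (4,-1), (3,4).
By the shoelace formula its area is 9.21.

9.21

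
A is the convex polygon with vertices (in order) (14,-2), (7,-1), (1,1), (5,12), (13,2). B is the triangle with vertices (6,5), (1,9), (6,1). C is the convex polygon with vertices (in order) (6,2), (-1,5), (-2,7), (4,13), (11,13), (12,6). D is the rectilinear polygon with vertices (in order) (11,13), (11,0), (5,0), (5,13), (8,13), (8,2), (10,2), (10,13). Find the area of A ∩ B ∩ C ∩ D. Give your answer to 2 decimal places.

The intersection is the polygon with vertices (6,2), (5.146,2.366), (5,2.6), (5,5.8), (6,5).
By the shoelace formula its area is 3.17.

3.17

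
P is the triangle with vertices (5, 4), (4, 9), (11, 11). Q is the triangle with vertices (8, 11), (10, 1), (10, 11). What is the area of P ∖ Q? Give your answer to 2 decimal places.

15.90

|P| = 18.5, |P∩Q| = 2.6001.
|P ∖ Q| = |P| − |P∩Q| = 18.5 − 2.6001 = 15.90.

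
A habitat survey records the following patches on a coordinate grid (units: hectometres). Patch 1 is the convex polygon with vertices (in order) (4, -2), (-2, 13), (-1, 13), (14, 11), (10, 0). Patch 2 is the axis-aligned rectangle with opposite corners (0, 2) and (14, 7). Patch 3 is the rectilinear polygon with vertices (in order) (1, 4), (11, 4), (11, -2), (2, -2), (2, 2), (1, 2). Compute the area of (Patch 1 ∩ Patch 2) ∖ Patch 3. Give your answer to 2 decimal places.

33.28

|Patch 1 ∩ Patch 2| = 51.1818.
|(Patch 1 ∩ Patch 2) ∩ Patch 3| = 17.8977.
|(Patch 1 ∩ Patch 2) ∖ Patch 3| = 51.1818 − 17.8977 = 33.28.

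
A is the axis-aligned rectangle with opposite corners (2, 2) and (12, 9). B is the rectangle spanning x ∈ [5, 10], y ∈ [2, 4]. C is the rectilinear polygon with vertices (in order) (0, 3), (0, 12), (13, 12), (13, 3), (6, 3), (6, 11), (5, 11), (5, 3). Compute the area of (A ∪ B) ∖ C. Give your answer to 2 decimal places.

16.00

|A ∪ B| = 70.
|(A ∪ B) ∩ C| = 54.
|(A ∪ B) ∖ C| = 70 − 54 = 16.00.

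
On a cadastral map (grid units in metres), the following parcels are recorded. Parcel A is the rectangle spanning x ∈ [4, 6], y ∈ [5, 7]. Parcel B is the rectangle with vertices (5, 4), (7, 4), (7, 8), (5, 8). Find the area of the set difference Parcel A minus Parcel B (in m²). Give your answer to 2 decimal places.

|Parcel A∩Parcel B|: x∈[5,6], y∈[5,7] → 1·2 = 2.
|Parcel A| = 4.
|Parcel A ∖ Parcel B| = |Parcel A| − |Parcel A∩Parcel B| = 4 − 2 = 2.00.

2.00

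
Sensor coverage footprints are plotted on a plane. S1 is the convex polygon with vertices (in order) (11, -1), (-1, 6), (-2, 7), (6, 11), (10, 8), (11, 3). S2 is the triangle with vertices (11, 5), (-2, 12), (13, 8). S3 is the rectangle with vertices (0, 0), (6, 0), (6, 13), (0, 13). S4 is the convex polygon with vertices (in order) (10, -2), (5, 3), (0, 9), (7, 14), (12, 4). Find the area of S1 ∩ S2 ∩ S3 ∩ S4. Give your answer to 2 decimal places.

4.43

The intersection is the polygon with vertices (6,7.692), (2.815,9.407), (4.522,10.261), (6,9.867).
By the shoelace formula its area is 4.43.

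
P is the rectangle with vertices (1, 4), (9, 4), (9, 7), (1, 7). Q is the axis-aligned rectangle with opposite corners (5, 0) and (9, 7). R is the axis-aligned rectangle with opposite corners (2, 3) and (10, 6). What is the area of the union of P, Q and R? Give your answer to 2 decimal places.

By inclusion–exclusion:
Individual areas: |P| = 24, |Q| = 28, |R| = 24.
|P∩Q|: x∈[5,9], y∈[4,7] → 4·3 = 12.
|P∩R|: x∈[2,9], y∈[4,6] → 7·2 = 14.
|Q∩R|: x∈[5,9], y∈[3,6] → 4·3 = 12.
|P∩Q∩R| = 8.
|P ∪ Q ∪ R| = 76 − 38 + 8 = 46.00.

46.00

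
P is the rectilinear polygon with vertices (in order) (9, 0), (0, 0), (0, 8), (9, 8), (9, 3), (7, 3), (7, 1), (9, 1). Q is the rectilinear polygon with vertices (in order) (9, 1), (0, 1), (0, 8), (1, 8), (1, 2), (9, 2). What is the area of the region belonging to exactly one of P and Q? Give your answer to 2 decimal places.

|P| = 68, |Q| = 15, |P∩Q| = 13.
|P △ Q| = |P| + |Q| − 2·|P∩Q| = 68 + 15 − 26 = 57.00.

57.00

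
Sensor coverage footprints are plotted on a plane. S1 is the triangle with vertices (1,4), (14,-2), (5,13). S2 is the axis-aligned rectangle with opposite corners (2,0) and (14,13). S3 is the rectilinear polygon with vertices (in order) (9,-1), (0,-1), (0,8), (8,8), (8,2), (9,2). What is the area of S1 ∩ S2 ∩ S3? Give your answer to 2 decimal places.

35.86

The intersection is the polygon with vertices (2,6.25), (2.778,8), (8,8), (8,2), (9,2), (9,0.308), (2,3.538).
By the shoelace formula its area is 35.86.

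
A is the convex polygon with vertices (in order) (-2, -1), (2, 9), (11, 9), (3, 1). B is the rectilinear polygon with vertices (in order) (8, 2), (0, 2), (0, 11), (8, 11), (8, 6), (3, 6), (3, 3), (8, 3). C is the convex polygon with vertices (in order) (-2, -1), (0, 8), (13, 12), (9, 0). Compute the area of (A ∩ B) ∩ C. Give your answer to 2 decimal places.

|A ∩ B| = 32.5.
|(A ∩ B) ∩ C| = 32.23.

32.23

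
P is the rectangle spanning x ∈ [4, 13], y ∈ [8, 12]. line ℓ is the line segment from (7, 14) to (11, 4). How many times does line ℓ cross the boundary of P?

The segment meets the boundary at (9.4,8), (7.8,12).

2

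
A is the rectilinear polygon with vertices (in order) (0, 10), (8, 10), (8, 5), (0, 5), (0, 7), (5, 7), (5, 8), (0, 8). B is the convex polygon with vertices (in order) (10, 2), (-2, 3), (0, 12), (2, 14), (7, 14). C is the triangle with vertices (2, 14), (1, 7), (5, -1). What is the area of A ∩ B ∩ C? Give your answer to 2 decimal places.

7.63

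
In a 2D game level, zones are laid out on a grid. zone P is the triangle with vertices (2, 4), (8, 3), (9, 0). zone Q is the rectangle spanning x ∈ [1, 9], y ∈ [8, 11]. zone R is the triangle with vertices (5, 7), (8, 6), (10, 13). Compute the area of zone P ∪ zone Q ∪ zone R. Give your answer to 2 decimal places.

38.57

By inclusion–exclusion:
Individual areas: |zone P| = 8.5, |zone Q| = 24, |zone R| = 11.5.
|zone P∩zone Q| = 0.
|zone P∩zone R| = 0.
|zone Q∩zone R| = 5.4286.
|zone P∩zone Q∩zone R| = 0.
|zone P ∪ zone Q ∪ zone R| = 44 − 5.4286 + 0 = 38.57.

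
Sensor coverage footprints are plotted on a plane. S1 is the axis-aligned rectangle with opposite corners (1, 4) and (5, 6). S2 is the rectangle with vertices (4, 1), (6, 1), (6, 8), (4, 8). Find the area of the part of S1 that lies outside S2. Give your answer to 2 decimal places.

6.00

|S1∩S2|: x∈[4,5], y∈[4,6] → 1·2 = 2.
|S1| = 8.
|S1 ∖ S2| = |S1| − |S1∩S2| = 8 − 2 = 6.00.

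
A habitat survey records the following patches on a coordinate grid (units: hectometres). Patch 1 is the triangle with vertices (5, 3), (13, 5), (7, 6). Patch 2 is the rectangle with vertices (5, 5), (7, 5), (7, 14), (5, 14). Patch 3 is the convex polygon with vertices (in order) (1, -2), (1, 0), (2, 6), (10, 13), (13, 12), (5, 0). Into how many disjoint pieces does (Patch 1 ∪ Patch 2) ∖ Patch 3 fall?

2

(Patch 1 ∪ Patch 2) ∖ Patch 3 splits into 2 disjoint pieces (area 4.9, area 9).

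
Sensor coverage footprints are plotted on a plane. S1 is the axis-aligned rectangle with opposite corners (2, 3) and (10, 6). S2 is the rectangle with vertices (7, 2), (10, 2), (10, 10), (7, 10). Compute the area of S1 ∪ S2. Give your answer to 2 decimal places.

By inclusion–exclusion:
Individual areas: |S1| = 24, |S2| = 24.
|S1∩S2|: x∈[7,10], y∈[3,6] → 3·3 = 9.
|S1 ∪ S2| = 48 − 9 = 39.00.

39.00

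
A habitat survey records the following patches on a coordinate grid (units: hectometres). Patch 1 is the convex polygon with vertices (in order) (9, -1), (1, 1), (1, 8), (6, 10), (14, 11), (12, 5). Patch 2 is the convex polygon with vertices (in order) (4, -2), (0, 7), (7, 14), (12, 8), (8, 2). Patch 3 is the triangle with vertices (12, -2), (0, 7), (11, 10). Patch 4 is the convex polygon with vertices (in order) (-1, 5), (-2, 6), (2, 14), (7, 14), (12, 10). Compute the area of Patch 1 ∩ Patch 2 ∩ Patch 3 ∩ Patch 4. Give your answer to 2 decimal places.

The intersection is the polygon with vertices (10.457,9.852), (10.738,9.515), (1.424,5.932), (1,6.25), (1,7.273).
By the shoelace formula its area is 9.18.

9.18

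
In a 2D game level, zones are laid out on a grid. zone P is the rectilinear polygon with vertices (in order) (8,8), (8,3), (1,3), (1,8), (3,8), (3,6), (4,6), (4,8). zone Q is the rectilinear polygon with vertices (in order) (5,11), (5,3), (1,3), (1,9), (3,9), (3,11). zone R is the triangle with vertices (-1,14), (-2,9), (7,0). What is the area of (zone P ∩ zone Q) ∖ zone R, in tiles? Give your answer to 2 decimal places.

|zone P ∩ zone Q| = 18.
|(zone P ∩ zone Q) ∩ zone R| = 9.4286.
|(zone P ∩ zone Q) ∖ zone R| = 18 − 9.4286 = 8.57.

8.57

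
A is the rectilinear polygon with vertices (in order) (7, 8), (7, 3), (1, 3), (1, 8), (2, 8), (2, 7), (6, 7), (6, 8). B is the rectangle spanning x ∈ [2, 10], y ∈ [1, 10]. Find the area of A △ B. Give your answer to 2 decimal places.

|A| = 26, |B| = 72, |A∩B| = 21.
|A △ B| = |A| + |B| − 2·|A∩B| = 26 + 72 − 42 = 56.00.

56.00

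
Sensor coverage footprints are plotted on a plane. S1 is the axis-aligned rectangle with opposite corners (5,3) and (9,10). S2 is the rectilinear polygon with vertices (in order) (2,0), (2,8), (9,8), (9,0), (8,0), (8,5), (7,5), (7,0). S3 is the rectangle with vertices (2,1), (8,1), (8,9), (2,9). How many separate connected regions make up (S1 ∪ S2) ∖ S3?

2

(S1 ∪ S2) ∖ S3 splits into 2 disjoint pieces (area 13, area 5).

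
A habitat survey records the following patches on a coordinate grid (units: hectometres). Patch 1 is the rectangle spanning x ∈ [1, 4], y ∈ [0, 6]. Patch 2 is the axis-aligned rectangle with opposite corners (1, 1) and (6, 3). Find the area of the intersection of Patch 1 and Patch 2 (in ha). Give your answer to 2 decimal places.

|Patch 1∩Patch 2|: x∈[1,4], y∈[1,3] → 3·2 = 6.

6.00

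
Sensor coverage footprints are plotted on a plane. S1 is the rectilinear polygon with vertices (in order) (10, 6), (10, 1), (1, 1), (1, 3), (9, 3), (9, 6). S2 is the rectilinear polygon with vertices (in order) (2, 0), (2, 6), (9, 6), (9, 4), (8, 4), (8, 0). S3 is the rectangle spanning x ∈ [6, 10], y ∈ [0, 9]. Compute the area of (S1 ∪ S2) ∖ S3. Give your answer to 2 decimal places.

|S1 ∪ S2| = 47.
|(S1 ∪ S2) ∩ S3| = 21.
|(S1 ∪ S2) ∖ S3| = 47 − 21 = 26.00.

26.00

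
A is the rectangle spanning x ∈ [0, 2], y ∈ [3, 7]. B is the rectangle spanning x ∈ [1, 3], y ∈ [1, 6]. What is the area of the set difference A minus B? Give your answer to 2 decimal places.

|A∩B|: x∈[1,2], y∈[3,6] → 1·3 = 3.
|A| = 8.
|A ∖ B| = |A| − |A∩B| = 8 − 3 = 5.00.

5.00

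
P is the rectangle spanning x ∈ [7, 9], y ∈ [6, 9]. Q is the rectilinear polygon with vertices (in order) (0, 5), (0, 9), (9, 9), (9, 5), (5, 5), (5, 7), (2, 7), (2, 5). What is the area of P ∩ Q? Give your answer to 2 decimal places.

6.00

The intersection is the polygon with vertices (9,6), (7,6), (7,9), (9,9).
By the shoelace formula its area is 6.00.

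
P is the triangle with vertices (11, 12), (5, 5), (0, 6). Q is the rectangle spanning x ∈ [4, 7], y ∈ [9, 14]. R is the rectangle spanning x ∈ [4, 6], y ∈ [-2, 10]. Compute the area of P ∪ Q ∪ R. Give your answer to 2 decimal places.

50.18

By inclusion–exclusion:
Individual areas: |P| = 20.5, |Q| = 15, |R| = 24.
|P∩Q| = 0.6136.
|P∩R| = 6.7712.
|Q∩R|: x∈[4,6], y∈[9,10] → 2·1 = 2.
|P∩Q∩R| = 0.0682.
|P ∪ Q ∪ R| = 59.5 − 9.3848 + 0.0682 = 50.18.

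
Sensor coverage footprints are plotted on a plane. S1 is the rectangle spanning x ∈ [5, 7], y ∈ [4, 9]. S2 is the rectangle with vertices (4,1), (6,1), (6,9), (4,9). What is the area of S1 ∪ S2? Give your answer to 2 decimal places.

21.00

By inclusion–exclusion:
Individual areas: |S1| = 10, |S2| = 16.
|S1∩S2|: x∈[5,6], y∈[4,9] → 1·5 = 5.
|S1 ∪ S2| = 26 − 5 = 21.00.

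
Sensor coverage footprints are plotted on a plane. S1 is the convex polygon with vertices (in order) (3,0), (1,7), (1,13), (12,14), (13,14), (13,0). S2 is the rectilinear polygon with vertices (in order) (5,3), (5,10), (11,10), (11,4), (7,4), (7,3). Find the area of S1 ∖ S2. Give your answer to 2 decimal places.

|S1| = 155.5, |S1∩S2| = 38.
|S1 ∖ S2| = |S1| − |S1∩S2| = 155.5 − 38 = 117.50.

117.50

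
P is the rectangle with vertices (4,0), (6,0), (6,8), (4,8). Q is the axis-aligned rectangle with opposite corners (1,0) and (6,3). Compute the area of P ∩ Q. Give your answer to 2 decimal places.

|P∩Q|: x∈[4,6], y∈[0,3] → 2·3 = 6.

6.00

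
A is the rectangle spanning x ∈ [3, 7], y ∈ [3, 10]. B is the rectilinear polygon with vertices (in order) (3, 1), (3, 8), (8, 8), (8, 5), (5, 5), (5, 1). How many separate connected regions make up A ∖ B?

2

A ∖ B splits into 2 disjoint pieces (area 4, area 8).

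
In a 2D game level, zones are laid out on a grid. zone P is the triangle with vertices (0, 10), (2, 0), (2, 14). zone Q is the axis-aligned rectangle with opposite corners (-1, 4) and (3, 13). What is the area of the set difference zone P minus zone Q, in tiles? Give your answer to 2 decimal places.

1.85

|zone P| = 14, |zone P∩zone Q| = 12.15.
|zone P ∖ zone Q| = |zone P| − |zone P∩zone Q| = 14 − 12.15 = 1.85.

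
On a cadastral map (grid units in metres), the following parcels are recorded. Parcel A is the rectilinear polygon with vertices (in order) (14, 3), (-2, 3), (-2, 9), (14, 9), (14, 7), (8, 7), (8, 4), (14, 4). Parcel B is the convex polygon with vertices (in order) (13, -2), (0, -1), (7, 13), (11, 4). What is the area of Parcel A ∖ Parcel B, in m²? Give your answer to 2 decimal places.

45.39

|Parcel A| = 78, |Parcel A∩Parcel B| = 32.6111.
|Parcel A ∖ Parcel B| = |Parcel A| − |Parcel A∩Parcel B| = 78 − 32.6111 = 45.39.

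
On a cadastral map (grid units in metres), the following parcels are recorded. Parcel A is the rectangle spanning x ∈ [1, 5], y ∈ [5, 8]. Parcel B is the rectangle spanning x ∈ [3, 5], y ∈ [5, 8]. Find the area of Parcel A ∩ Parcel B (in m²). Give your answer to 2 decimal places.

6.00

|Parcel A∩Parcel B|: x∈[3,5], y∈[5,8] → 2·3 = 6.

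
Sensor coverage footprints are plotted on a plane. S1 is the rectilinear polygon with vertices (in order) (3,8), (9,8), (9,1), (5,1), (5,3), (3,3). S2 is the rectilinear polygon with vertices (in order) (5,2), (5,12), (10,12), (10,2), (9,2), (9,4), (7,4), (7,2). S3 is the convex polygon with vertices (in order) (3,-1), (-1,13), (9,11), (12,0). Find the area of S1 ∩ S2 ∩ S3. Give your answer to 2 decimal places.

20.00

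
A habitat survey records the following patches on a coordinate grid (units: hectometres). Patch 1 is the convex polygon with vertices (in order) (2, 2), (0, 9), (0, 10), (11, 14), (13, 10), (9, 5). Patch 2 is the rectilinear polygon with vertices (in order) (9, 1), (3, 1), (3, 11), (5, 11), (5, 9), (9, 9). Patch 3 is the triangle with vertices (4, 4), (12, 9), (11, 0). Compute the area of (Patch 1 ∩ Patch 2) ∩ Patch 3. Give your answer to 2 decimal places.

7.52

The region (Patch 1 ∩ Patch 2) ∩ Patch 3 is the polygon with vertices (9,5), (5.143,3.347), (4,4), (9,7.125).
By the shoelace formula its area is 7.52.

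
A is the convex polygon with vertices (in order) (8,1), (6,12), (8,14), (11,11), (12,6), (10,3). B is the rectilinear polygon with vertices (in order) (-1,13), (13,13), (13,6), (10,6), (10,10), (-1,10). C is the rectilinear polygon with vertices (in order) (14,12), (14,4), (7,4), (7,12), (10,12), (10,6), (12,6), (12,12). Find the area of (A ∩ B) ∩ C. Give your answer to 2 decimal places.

|A ∩ B| = 18.6364.
|(A ∩ B) ∩ C| = 6.00.

6.00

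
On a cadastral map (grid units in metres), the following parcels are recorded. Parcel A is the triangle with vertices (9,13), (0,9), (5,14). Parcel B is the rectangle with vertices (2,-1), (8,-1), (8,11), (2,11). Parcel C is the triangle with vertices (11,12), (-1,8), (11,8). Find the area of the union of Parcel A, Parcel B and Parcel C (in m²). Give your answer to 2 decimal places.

95.11

By inclusion–exclusion:
Individual areas: |Parcel A| = 12.5, |Parcel B| = 72, |Parcel C| = 24.
|Parcel A∩Parcel B| = 1.3889.
|Parcel A∩Parcel C| = 0.
|Parcel B∩Parcel C| = 12.
|Parcel A∩Parcel B∩Parcel C| = 0.
|Parcel A ∪ Parcel B ∪ Parcel C| = 108.5 − 13.3889 + 0 = 95.11.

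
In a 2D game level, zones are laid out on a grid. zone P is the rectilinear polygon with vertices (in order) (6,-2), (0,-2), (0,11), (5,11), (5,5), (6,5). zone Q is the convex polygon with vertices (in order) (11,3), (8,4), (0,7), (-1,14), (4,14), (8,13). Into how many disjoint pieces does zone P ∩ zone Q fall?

2

zone P ∩ zone Q splits into 2 disjoint pieces (area 24.6875, area 0.0833).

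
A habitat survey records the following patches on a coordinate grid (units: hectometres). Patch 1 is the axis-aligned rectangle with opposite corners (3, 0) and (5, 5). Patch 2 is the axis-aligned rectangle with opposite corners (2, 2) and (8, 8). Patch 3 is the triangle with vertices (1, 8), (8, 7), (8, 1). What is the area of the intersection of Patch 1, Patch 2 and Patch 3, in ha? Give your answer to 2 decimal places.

The intersection is the polygon with vertices (5,5), (5,4), (4,5).
By the shoelace formula its area is 0.50.

0.50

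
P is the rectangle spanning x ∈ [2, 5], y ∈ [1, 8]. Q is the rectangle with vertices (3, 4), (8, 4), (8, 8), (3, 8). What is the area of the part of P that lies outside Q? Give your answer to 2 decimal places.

|P∩Q|: x∈[3,5], y∈[4,8] → 2·4 = 8.
|P| = 21.
|P ∖ Q| = |P| − |P∩Q| = 21 − 8 = 13.00.

13.00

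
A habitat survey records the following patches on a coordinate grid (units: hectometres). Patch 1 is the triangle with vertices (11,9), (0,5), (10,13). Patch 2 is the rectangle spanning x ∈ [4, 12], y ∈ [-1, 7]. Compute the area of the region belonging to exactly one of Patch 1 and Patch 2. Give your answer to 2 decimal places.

87.18

|Patch 1| = 24, |Patch 2| = 64, |Patch 1∩Patch 2| = 0.4091.
|Patch 1 △ Patch 2| = |Patch 1| + |Patch 2| − 2·|Patch 1∩Patch 2| = 24 + 64 − 0.8182 = 87.18.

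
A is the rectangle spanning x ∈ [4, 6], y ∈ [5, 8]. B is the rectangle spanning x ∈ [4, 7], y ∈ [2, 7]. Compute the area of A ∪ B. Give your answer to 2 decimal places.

By inclusion–exclusion:
Individual areas: |A| = 6, |B| = 15.
|A∩B|: x∈[4,6], y∈[5,7] → 2·2 = 4.
|A ∪ B| = 21 − 4 = 17.00.

17.00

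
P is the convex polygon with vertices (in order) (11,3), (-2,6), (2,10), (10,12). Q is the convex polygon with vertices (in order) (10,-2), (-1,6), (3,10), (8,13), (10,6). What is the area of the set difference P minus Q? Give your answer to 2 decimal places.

|P| = 69, |P∩Q| = 55.4321.
|P ∖ Q| = |P| − |P∩Q| = 69 − 55.4321 = 13.57.

13.57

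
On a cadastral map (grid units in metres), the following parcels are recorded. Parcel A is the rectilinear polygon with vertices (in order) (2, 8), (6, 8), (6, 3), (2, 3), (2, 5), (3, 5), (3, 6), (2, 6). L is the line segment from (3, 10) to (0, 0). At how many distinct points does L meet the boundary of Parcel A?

2

The segment meets the boundary at (2,6.667), (2.4,8).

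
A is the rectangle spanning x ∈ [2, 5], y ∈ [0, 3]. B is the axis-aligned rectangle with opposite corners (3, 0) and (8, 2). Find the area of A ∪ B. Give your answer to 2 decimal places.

By inclusion–exclusion:
Individual areas: |A| = 9, |B| = 10.
|A∩B|: x∈[3,5], y∈[0,2] → 2·2 = 4.
|A ∪ B| = 19 − 4 = 15.00.

15.00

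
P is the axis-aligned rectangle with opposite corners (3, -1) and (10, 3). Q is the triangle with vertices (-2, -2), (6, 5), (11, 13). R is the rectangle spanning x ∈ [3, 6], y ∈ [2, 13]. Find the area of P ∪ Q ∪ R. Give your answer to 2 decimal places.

67.06

By inclusion–exclusion:
Individual areas: |P| = 28, |Q| = 14.5, |R| = 33.
|P∩Q| = 0.2232.
|P∩R|: x∈[3,6], y∈[2,3] → 3·1 = 3.
|Q∩R| = 5.4375.
|P∩Q∩R| = 0.2232.
|P ∪ Q ∪ R| = 75.5 − 8.6607 + 0.2232 = 67.06.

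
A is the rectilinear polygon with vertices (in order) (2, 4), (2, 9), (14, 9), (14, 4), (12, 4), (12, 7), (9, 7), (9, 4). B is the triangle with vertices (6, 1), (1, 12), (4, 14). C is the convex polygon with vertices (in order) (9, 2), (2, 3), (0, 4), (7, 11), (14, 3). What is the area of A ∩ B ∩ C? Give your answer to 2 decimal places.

The intersection is the polygon with vertices (5.538,4), (4.636,4), (3.188,7.188), (4.8,8.8).
By the shoelace formula its area is 5.90.

5.90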